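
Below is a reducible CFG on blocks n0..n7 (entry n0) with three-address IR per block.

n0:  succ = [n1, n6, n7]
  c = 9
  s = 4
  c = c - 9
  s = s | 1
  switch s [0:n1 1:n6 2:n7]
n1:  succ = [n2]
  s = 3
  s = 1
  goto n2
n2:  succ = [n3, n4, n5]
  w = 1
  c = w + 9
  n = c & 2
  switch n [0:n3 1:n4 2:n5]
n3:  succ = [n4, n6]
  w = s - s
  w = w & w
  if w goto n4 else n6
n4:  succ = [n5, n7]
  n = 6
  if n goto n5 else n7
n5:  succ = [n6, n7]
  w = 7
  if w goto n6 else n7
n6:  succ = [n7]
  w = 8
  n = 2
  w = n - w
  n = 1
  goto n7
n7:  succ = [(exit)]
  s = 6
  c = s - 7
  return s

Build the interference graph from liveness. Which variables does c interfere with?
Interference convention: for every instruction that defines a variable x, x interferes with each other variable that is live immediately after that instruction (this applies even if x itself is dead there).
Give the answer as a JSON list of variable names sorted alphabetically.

Answer: ["s"]

Derivation:
Block summaries:
  n0: {c,s} / ∅
  n1: {s} / ∅
  n2: {c,n,w} / ∅
  n3: {w} / {s}
  n4: {n} / ∅
  n5: {w} / ∅
  n6: {n,w} / ∅
  n7: {c,s} / ∅

Backward fixpoint:
  n0 li=∅ lo=∅
  n1 li=∅ lo={s}
  n2 li={s} lo={s}
  n3 li={s} lo=∅
  n4 li=∅ lo=∅
  n5 li=∅ lo=∅
  n6 li=∅ lo=∅
  n7 li=∅ lo=∅

Conflict graph:
  c: {s}
  n: {s,w}
  s: {c,n,w}
  w: {n,s}

N(c) = ["s"]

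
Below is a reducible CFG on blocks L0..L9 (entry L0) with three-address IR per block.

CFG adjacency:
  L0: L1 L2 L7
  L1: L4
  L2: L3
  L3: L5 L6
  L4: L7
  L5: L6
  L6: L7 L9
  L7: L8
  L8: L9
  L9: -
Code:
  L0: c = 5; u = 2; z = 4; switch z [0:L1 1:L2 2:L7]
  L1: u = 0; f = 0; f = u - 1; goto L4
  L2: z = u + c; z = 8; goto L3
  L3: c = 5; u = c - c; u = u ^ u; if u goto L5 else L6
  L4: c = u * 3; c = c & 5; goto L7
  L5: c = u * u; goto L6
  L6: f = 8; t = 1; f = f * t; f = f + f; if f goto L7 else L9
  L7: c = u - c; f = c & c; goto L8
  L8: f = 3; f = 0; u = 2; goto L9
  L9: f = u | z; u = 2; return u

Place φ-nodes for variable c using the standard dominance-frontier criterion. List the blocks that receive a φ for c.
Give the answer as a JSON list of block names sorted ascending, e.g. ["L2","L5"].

idom tree: L1←L0 L2←L0 L3←L2 L4←L1 L5←L3 L6←L3 L7←L0 L8←L7 L9←L0
Join-block Dom:
  L6: preds {L3,L5}: {L0,L2,L3} ∩ {L0,L2,L3,L5} = {L0,L2,L3}; idom=L3
  L7: preds {L0,L4,L6}: {L0} ∩ {L0,L1,L4} ∩ {L0,L2,L3,L6} = {L0}; idom=L0
  L9: preds {L6,L8}: {L0,L2,L3,L6} ∩ {L0,L7,L8} = {L0}; idom=L0

DF walk-up:
  join L6 pred L3: · stop@L3
  join L6 pred L5: L5 stop@L3
  join L7 pred L0: · stop@L0
  join L7 pred L4: L4→L1 stop@L0
  join L7 pred L6: L6→L3→L2 stop@L0
  join L9 pred L6: L6→L3→L2 stop@L0
  join L9 pred L8: L8→L7 stop@L0
  L0: DF=∅
  L1: DF={L7}
  L2: DF={L7,L9}
  L3: DF={L7,L9}
  L4: DF={L7}
  L5: DF={L6}
  L6: DF={L7,L9}
  L7: DF={L9}
  L8: DF={L9}
  L9: DF=∅

φ for c: defs {L0,L3,L4,L5,L7}
  DF⁺ = {L6,L7,L9}

Answer: ["L6", "L7", "L9"]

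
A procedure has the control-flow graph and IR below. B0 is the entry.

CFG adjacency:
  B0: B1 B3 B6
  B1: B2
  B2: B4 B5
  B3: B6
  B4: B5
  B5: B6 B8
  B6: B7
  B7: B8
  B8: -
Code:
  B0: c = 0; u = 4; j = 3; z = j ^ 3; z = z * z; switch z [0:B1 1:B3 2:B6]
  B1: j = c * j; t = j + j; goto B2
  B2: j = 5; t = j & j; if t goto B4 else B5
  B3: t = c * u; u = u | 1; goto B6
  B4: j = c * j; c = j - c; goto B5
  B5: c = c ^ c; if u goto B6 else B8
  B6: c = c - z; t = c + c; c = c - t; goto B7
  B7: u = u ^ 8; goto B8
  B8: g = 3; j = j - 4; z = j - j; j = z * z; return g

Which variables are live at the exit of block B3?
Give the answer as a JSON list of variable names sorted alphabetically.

Answer: ["c", "j", "u", "z"]

Working:
def/use:
  B0 def {c,j,u,z} use ∅
  B1 def {j,t} use {c,j}
  B2 def {j,t} use ∅
  B3 def {t,u} use {c,u}
  B4 def {c,j} use {c,j}
  B5 def {c} use {c,u}
  B6 def {c,t} use {c,z}
  B7 def {u} use {u}
  B8 def {g,j,z} use {j}

Backward fixpoint:
  B0: in=∅ out={c,j,u,z}
  B1: in={c,j,u,z} out={c,u,z}
  B2: in={c,u,z} out={c,j,u,z}
  B3: in={c,j,u,z} out={c,j,u,z}
  B4: in={c,j,u,z} out={c,j,u,z}
  B5: in={c,j,u,z} out={c,j,u,z}
  B6: in={c,j,u,z} out={j,u}
  B7: in={j,u} out={j}
  B8: in={j} out=∅

live-out(B3) = ["c", "j", "u", "z"]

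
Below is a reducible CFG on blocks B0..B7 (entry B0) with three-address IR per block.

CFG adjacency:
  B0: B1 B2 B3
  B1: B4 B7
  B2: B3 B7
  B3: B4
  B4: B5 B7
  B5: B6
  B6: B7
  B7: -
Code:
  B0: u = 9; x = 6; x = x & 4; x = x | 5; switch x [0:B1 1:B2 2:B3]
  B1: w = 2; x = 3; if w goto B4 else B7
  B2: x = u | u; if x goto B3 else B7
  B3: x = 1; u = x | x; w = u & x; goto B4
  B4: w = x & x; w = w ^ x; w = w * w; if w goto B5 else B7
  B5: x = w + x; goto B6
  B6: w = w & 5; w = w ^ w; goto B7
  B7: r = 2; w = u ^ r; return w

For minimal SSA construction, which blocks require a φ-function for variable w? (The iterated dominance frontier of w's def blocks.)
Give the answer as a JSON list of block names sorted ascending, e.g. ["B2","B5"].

idom tree: B1←B0 B2←B0 B3←B0 B4←B0 B5←B4 B6←B5 B7←B0
Dom∩ at merges:
  B3: preds {B0,B2}: {B0} ∩ {B0,B2} = {B0}; idom=B0
  B4: preds {B1,B3}: {B0,B1} ∩ {B0,B3} = {B0}; idom=B0
  B7: preds {B1,B2,B4,B6}: {B0,B1} ∩ {B0,B2} ∩ {B0,B4} ∩ {B0,B4,B5,B6} = {B0}; idom=B0

Frontier:
  join B3 pred B0: · stop@B0
  join B3 pred B2: B2 stop@B0
  join B4 pred B1: B1 stop@B0
  join B4 pred B3: B3 stop@B0
  join B7 pred B1: B1 stop@B0
  join B7 pred B2: B2 stop@B0
  join B7 pred B4: B4 stop@B0
  join B7 pred B6: B6→B5→B4 stop@B0
  B0: DF=∅
  B1: DF={B4,B7}
  B2: DF={B3,B7}
  B3: DF={B4}
  B4: DF={B7}
  B5: DF={B7}
  B6: DF={B7}
  B7: DF=∅

φ for w: defs {B1,B3,B4,B6,B7}
  DF⁺ = {B4,B7}

Answer: ["B4", "B7"]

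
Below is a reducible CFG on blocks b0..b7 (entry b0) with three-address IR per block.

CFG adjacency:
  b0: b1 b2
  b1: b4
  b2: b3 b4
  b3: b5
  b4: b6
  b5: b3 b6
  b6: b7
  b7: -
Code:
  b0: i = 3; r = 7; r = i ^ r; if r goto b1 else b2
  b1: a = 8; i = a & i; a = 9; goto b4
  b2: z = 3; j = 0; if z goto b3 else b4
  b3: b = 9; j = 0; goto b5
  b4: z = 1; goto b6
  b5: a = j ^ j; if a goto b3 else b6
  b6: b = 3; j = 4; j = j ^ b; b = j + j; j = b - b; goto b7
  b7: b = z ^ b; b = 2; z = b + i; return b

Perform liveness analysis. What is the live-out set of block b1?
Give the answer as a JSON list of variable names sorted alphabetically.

Per-block:
  b0: {i,r} / ∅
  b1: {a,i} / {i}
  b2: {j,z} / ∅
  b3: {b,j} / ∅
  b4: {z} / ∅
  b5: {a} / {j}
  b6: {b,j} / ∅
  b7: {b,z} / {b,i,z}

Live sets:
  b0: in=∅ out={i}
  b1: in={i} out={i}
  b2: in={i} out={i,z}
  b3: in={i,z} out={i,j,z}
  b4: in={i} out={i,z}
  b5: in={i,j,z} out={i,z}
  b6: in={i,z} out={b,i,z}
  b7: in={b,i,z} out=∅

live-out(b1) = ["i"]

Answer: ["i"]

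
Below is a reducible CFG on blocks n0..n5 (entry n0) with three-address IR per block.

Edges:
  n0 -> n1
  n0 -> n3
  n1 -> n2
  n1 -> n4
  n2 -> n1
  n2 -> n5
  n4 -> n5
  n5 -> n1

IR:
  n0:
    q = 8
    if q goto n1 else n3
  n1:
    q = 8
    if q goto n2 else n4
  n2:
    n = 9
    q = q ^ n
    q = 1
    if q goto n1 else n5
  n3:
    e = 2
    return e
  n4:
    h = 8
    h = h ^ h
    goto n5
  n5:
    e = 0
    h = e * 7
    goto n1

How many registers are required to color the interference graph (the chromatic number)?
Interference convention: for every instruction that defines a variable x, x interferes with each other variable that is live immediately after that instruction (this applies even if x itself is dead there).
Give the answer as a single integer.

def/use:
  n0 def {q} use ∅
  n1 def {q} use ∅
  n2 def {n,q} use {q}
  n3 def {e} use ∅
  n4 def {h} use ∅
  n5 def {e,h} use ∅

Backward fixpoint:
  n0: in=∅ out=∅
  n1: in=∅ out={q}
  n2: in={q} out=∅
  n3: in=∅ out=∅
  n4: in=∅ out=∅
  n5: in=∅ out=∅

Interfere edges:
  e — ∅
  h — ∅
  n — {q}
  q — {n}

Colouring:
  clique {n,q} ⇒ need ≥ 2
  2-colouring: R0={e,h,n}  R1={q}
  χ = 2

Answer: 2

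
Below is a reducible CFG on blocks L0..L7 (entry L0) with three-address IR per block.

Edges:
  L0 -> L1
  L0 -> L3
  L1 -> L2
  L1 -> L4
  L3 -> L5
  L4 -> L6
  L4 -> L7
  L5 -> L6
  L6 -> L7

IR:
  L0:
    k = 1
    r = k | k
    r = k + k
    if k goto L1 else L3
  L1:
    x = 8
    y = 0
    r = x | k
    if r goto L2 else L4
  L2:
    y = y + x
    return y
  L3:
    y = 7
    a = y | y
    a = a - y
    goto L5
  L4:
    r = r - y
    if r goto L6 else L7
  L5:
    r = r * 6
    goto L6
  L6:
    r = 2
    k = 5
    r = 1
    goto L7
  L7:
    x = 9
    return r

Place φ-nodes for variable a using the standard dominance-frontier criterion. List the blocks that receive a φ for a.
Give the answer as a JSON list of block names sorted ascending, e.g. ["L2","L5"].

Answer: ["L6", "L7"]

Working:
idom tree: L1←L0 L2←L1 L3←L0 L4←L1 L5←L3 L6←L0 L7←L0
Dom∩ at merges:
  L6: preds {L4,L5}: {L0,L1,L4} ∩ {L0,L3,L5} = {L0}; idom=L0
  L7: preds {L4,L6}: {L0,L1,L4} ∩ {L0,L6} = {L0}; idom=L0

Frontier:
  L6←L4: walk L4→L1 to L0
  L6←L5: walk L5→L3 to L0
  L7←L4: walk L4→L1 to L0
  L7←L6: walk L6 to L0
  L0 → ∅
  L1 → {L6,L7}
  L2 → ∅
  L3 → {L6}
  L4 → {L6,L7}
  L5 → {L6}
  L6 → {L7}
  L7 → ∅

φ for a: defs {L3}
  DF⁺ = {L6,L7}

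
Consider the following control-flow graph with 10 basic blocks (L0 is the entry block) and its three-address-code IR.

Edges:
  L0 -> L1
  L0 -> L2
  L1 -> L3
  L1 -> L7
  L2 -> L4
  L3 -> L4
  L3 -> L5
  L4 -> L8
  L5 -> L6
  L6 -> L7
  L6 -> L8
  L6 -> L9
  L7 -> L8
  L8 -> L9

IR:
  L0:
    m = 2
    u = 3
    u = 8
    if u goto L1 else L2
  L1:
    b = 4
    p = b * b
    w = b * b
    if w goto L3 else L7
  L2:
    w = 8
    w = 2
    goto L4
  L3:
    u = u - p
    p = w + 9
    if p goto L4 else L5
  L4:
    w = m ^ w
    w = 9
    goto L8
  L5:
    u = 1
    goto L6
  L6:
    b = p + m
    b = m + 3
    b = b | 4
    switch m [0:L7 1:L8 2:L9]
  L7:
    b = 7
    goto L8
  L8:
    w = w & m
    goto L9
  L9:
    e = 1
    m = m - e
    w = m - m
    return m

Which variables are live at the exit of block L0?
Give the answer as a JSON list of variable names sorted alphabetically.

Per-block:
  L0 def {m,u} use ∅
  L1 def {b,p,w} use ∅
  L2 def {w} use ∅
  L3 def {p,u} use {p,u,w}
  L4 def {w} use {m,w}
  L5 def {u} use ∅
  L6 def {b} use {m,p}
  L7 def {b} use ∅
  L8 def {w} use {m,w}
  L9 def {e,m,w} use {m}

Liveness:
  live L0: ∅→{m,u}
  live L1: {m,u}→{m,p,u,w}
  live L2: {m}→{m,w}
  live L3: {m,p,u,w}→{m,p,w}
  live L4: {m,w}→{m,w}
  live L5: {m,p,w}→{m,p,w}
  live L6: {m,p,w}→{m,w}
  live L7: {m,w}→{m,w}
  live L8: {m,w}→{m}
  live L9: {m}→∅

live-out(L0) = ["m", "u"]

Answer: ["m", "u"]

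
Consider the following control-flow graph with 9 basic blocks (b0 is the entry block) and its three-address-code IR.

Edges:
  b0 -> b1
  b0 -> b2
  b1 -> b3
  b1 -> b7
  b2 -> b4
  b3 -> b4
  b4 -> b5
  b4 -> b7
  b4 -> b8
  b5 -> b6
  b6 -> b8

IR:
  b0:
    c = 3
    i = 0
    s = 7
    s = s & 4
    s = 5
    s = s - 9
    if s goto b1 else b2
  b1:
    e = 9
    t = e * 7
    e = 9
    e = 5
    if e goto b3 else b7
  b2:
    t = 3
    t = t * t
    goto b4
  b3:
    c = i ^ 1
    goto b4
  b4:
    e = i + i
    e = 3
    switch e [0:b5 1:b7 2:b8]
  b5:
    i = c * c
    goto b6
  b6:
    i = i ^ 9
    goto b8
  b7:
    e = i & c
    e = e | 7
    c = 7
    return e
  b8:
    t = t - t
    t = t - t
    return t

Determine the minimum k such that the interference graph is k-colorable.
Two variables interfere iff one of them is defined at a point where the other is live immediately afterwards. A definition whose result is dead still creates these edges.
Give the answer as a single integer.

Answer: 4

Analysis:
Per-block:
  b0: def={c,i,s} ue=∅
  b1: def={e,t} ue=∅
  b2: def={t} ue=∅
  b3: def={c} ue={i}
  b4: def={e} ue={i}
  b5: def={i} ue={c}
  b6: def={i} ue={i}
  b7: def={c,e} ue={c,i}
  b8: def={t} ue={t}

Backward fixpoint:
  b0 li=∅ lo={c,i}
  b1 li={c,i} lo={c,i,t}
  b2 li={c,i} lo={c,i,t}
  b3 li={i,t} lo={c,i,t}
  b4 li={c,i,t} lo={c,i,t}
  b5 li={c,t} lo={i,t}
  b6 li={i,t} lo={t}
  b7 li={c,i} lo=∅
  b8 li={t} lo=∅

Interference:
  c — {e,i,s,t}
  e — {c,i,t}
  i — {c,e,s,t}
  s — {c,i}
  t — {c,e,i}

Colouring:
  {c,e,i,t} pairwise interfere (4-clique) ⇒ χ ≥ 4
  assign c→r0 e→r2 i→r1 s→r2 t→r3 — no edge inside a register ⇒ χ ≤ 4
  χ = 4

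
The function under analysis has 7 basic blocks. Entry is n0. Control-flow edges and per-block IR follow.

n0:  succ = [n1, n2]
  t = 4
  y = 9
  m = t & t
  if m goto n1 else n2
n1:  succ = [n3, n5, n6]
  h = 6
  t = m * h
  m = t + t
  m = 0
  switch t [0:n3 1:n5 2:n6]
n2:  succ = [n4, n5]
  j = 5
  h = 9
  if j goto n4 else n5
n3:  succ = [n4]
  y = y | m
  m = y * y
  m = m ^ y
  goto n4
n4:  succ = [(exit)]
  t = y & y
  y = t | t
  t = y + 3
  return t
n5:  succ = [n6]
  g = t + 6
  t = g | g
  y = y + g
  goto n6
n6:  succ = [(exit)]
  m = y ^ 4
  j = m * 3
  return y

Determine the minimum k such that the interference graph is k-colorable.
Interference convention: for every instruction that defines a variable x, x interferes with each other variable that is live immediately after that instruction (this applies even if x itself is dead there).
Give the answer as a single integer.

Answer: 4

Analysis:
Block summaries:
  n0: {m,t,y} / ∅
  n1: {h,m,t} / {m}
  n2: {h,j} / ∅
  n3: {m,y} / {m,y}
  n4: {t,y} / {y}
  n5: {g,t,y} / {t,y}
  n6: {j,m} / {y}

Backward fixpoint:
  live n0: ∅→{m,t,y}
  live n1: {m,y}→{m,t,y}
  live n2: {t,y}→{t,y}
  live n3: {m,y}→{y}
  live n4: {y}→∅
  live n5: {t,y}→{y}
  live n6: {y}→∅

Interfere edges:
  g↔{t,y}
  h↔{j,m,t,y}
  j↔{h,t,y}
  m↔{h,t,y}
  t↔{g,h,j,m,y}
  y↔{g,h,j,m,t}

Chromatic number:
  lower bound: {h,j,t,y} mutually conflict ⇒ χ ≥ 4
  4-colouring: R0={t}  R1={y}  R2={g,h}  R3={j,m}
  χ = 4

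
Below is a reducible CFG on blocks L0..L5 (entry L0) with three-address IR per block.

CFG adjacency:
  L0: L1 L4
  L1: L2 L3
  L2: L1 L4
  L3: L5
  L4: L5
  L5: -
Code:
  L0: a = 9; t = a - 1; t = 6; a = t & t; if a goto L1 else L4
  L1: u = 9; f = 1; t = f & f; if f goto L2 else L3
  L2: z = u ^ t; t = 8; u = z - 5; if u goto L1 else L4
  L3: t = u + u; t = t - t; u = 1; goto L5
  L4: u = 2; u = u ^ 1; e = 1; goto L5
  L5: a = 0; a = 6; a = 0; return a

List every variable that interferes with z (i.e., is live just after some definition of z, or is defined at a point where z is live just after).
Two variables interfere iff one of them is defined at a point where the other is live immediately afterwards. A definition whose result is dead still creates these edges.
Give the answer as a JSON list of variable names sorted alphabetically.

def/use:
  L0: {a,t} / ∅
  L1: {f,t,u} / ∅
  L2: {t,u,z} / {t,u}
  L3: {t,u} / {u}
  L4: {e,u} / ∅
  L5: {a} / ∅

Live sets:
  L0 li=∅ lo=∅
  L1 li=∅ lo={t,u}
  L2 li={t,u} lo=∅
  L3 li={u} lo=∅
  L4 li=∅ lo=∅
  L5 li=∅ lo=∅

Conflict graph:
  a↔∅
  e↔∅
  f↔{t,u}
  t↔{f,u,z}
  u↔{f,t}
  z↔{t}

N(z) = ["t"]

Answer: ["t"]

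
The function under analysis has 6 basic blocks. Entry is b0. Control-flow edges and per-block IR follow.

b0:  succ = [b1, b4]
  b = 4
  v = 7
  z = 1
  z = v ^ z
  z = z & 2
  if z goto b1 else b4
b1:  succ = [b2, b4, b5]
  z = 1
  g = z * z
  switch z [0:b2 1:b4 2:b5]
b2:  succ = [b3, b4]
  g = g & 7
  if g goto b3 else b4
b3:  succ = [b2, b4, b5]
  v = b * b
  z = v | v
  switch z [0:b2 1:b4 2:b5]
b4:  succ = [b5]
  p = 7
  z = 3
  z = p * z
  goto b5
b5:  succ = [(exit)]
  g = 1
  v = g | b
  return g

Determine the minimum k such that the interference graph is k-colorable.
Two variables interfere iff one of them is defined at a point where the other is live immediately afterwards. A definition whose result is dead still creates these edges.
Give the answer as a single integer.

Answer: 4

Working:
Block summaries:
  b0 def {b,v,z} use ∅
  b1 def {g,z} use ∅
  b2 def {g} use {g}
  b3 def {v,z} use {b}
  b4 def {p,z} use ∅
  b5 def {g,v} use {b}

Backward fixpoint:
  b0 li=∅ lo={b}
  b1 li={b} lo={b,g}
  b2 li={b,g} lo={b,g}
  b3 li={b,g} lo={b,g}
  b4 li={b} lo={b}
  b5 li={b} lo=∅

Interference:
  b: {g,p,v,z}
  g: {b,v,z}
  p: {b,z}
  v: {b,g,z}
  z: {b,g,p,v}

Registers:
  lower bound: {b,g,v,z} mutually conflict ⇒ χ ≥ 4
  4-colouring: r0={b}  r1={z}  r2={g,p}  r3={v}
  χ = 4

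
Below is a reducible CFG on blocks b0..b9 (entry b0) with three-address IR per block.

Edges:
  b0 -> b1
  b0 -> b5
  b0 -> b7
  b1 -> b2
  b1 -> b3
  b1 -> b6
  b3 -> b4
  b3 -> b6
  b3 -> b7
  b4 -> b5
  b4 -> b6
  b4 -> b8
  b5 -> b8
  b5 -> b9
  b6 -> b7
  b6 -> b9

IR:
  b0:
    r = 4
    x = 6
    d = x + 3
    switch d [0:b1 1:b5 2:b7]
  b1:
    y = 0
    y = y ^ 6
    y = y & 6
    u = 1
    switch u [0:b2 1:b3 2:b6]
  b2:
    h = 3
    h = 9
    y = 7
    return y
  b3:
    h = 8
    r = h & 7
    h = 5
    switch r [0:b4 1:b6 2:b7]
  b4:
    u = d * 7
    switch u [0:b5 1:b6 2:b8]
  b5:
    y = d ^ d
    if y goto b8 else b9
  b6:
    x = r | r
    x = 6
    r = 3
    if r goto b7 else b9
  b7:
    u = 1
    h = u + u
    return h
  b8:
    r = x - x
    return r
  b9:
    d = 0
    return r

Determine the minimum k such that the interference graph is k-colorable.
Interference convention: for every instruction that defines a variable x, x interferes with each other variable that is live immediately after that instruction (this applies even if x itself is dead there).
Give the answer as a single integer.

Answer: 4

Working:
def/use:
  b0 def {d,r,x} use ∅
  b1 def {u,y} use ∅
  b2 def {h,y} use ∅
  b3 def {h,r} use ∅
  b4 def {u} use {d}
  b5 def {y} use {d}
  b6 def {r,x} use {r}
  b7 def {h,u} use ∅
  b8 def {r} use {x}
  b9 def {d} use {r}

Backward fixpoint:
  live b0: ∅→{d,r,x}
  live b1: {d,r,x}→{d,r,x}
  live b2: ∅→∅
  live b3: {d,x}→{d,r,x}
  live b4: {d,r,x}→{d,r,x}
  live b5: {d,r,x}→{r,x}
  live b6: {r}→{r}
  live b7: ∅→∅
  live b8: {x}→∅
  live b9: {r}→∅

Interfere edges:
  d↔{h,r,u,x,y}
  h↔{d,r,x}
  r↔{d,h,u,x,y}
  u↔{d,r,x}
  x↔{d,h,r,u,y}
  y↔{d,r,x}

Chromatic number:
  lower bound: {d,h,r,x} mutually conflict ⇒ χ ≥ 4
  4-colouring: r0={d}  r1={r}  r2={x}  r3={h,u,y}
  χ = 4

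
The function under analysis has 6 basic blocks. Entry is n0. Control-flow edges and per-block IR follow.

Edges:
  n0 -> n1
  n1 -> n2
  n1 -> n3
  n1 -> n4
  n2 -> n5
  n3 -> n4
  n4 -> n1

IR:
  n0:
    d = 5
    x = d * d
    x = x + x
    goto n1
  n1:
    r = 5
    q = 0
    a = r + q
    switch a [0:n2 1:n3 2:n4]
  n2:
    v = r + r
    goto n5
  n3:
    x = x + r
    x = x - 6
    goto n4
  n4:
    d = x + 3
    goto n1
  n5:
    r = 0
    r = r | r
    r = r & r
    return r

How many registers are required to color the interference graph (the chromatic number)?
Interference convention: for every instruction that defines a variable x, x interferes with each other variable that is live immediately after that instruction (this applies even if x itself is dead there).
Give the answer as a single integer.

Answer: 3

Analysis:
Block summaries:
  n0 def {d,x} use ∅
  n1 def {a,q,r} use ∅
  n2 def {v} use {r}
  n3 def {x} use {r,x}
  n4 def {d} use {x}
  n5 def {r} use ∅

Backward fixpoint:
  live n0: ∅→{x}
  live n1: {x}→{r,x}
  live n2: {r}→∅
  live n3: {r,x}→{x}
  live n4: {x}→{x}
  live n5: ∅→∅

Interfere edges:
  a: {r,x}
  d: {x}
  q: {r,x}
  r: {a,q,x}
  v: ∅
  x: {a,d,q,r}

Registers:
  clique {a,r,x} ⇒ need ≥ 3
  assign a→R2 d→R1 q→R2 r→R1 v→R0 x→R0 — no edge inside a register ⇒ χ ≤ 3
  χ = 3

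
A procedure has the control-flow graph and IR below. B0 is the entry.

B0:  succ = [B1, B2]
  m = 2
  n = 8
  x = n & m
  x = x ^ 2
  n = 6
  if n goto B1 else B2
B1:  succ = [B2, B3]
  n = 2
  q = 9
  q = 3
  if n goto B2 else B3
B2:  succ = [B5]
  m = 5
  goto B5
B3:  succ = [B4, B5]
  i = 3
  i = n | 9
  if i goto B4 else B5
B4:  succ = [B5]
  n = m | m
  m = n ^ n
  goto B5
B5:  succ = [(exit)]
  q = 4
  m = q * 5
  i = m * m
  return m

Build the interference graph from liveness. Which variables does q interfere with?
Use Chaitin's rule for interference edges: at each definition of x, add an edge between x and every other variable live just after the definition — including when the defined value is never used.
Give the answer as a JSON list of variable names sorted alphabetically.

def/use:
  B0: {m,n,x} / ∅
  B1: {n,q} / ∅
  B2: {m} / ∅
  B3: {i} / {n}
  B4: {m,n} / {m}
  B5: {i,m,q} / ∅

Backward fixpoint:
  live B0: ∅→{m}
  live B1: {m}→{m,n}
  live B2: ∅→∅
  live B3: {m,n}→{m}
  live B4: {m}→∅
  live B5: ∅→∅

Interfere edges:
  i↔{m,n}
  m↔{i,n,q,x}
  n↔{i,m,q}
  q↔{m,n}
  x↔{m}

N(q) = ["m", "n"]

Answer: ["m", "n"]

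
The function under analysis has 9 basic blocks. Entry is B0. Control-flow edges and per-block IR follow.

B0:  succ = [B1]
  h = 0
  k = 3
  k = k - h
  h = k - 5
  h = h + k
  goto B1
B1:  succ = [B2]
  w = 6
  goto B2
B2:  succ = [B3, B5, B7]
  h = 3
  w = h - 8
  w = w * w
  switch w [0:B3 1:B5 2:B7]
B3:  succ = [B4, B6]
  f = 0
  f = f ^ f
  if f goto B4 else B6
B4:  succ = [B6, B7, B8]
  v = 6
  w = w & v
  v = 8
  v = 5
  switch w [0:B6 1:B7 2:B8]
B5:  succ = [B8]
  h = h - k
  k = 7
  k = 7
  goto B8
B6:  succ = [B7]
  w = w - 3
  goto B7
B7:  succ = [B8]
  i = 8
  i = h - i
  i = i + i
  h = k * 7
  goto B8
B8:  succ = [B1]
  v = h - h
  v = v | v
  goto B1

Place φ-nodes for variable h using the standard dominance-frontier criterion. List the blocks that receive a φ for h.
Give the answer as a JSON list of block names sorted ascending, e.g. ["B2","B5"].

Answer: ["B1", "B8"]

Working:
idom tree: B1←B0 B2←B1 B3←B2 B4←B3 B5←B2 B6←B3 B7←B2 B8←B2
Dom∩ at merges:
  B1: preds {B0,B8}: {B0} ∩ {B0,B1,B2,B8} = {B0}; idom=B0
  B6: preds {B3,B4}: {B0,B1,B2,B3} ∩ {B0,B1,B2,B3,B4} = {B0,B1,B2,B3}; idom=B3
  B7: preds {B2,B4,B6}: {B0,B1,B2} ∩ {B0,B1,B2,B3,B4} ∩ {B0,B1,B2,B3,B6} = {B0,B1,B2}; idom=B2
  B8: preds {B4,B5,B7}: {B0,B1,B2,B3,B4} ∩ {B0,B1,B2,B5} ∩ {B0,B1,B2,B7} = {B0,B1,B2}; idom=B2

DF walk-up:
  B1←B0: walk · to B0
  B1←B8: walk B8→B2→B1 to B0
  B6←B3: walk · to B3
  B6←B4: walk B4 to B3
  B7←B2: walk · to B2
  B7←B4: walk B4→B3 to B2
  B7←B6: walk B6→B3 to B2
  B8←B4: walk B4→B3 to B2
  B8←B5: walk B5 to B2
  B8←B7: walk B7 to B2
  B0 → ∅
  B1 → {B1}
  B2 → {B1}
  B3 → {B7,B8}
  B4 → {B6,B7,B8}
  B5 → {B8}
  B6 → {B7}
  B7 → {B8}
  B8 → {B1}

φ for h: defs {B0,B2,B5,B7}
  DF⁺ = {B1,B8}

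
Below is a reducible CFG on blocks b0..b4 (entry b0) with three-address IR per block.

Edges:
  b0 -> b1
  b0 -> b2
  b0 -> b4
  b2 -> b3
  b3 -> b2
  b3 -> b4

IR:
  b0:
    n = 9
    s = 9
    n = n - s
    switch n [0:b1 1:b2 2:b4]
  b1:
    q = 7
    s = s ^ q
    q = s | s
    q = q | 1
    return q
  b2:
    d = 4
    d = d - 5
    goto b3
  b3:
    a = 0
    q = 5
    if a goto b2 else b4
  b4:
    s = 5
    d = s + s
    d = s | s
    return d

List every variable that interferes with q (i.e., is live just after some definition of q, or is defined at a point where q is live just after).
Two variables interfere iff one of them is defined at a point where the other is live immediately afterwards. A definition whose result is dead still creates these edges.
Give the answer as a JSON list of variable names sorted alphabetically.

Answer: ["a", "s"]

Analysis:
def/use:
  b0 def {n,s} use ∅
  b1 def {q,s} use {s}
  b2 def {d} use ∅
  b3 def {a,q} use ∅
  b4 def {d,s} use ∅

Backward fixpoint:
  live b0: ∅→{s}
  live b1: {s}→∅
  live b2: ∅→∅
  live b3: ∅→∅
  live b4: ∅→∅

Interfere edges:
  a: {q}
  d: {s}
  n: {s}
  q: {a,s}
  s: {d,n,q}

N(q) = ["a", "s"]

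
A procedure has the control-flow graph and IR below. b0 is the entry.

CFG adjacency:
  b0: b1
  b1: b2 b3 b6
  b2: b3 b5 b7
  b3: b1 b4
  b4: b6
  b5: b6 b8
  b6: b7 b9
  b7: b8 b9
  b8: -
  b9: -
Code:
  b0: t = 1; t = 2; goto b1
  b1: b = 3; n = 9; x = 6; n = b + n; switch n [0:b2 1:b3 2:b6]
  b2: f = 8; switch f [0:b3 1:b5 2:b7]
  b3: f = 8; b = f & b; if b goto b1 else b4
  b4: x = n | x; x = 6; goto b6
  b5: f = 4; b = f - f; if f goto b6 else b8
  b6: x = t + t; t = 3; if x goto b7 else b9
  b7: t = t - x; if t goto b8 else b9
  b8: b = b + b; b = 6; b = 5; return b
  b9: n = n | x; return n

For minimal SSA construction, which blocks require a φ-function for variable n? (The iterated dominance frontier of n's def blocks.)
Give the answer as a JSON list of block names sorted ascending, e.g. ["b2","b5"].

Answer: ["b1"]

Working:
idom tree: b1←b0 b2←b1 b3←b1 b4←b3 b5←b2 b6←b1 b7←b1 b8←b1 b9←b1
Join-block Dom:
  b1: preds {b0,b3}: {b0} ∩ {b0,b1,b3} = {b0}; idom=b0
  b3: preds {b1,b2}: {b0,b1} ∩ {b0,b1,b2} = {b0,b1}; idom=b1
  b6: preds {b1,b4,b5}: {b0,b1} ∩ {b0,b1,b3,b4} ∩ {b0,b1,b2,b5} = {b0,b1}; idom=b1
  b7: preds {b2,b6}: {b0,b1,b2} ∩ {b0,b1,b6} = {b0,b1}; idom=b1
  b8: preds {b5,b7}: {b0,b1,b2,b5} ∩ {b0,b1,b7} = {b0,b1}; idom=b1
  b9: preds {b6,b7}: {b0,b1,b6} ∩ {b0,b1,b7} = {b0,b1}; idom=b1

Frontier:
  b1←b0: walk · to b0
  b1←b3: walk b3→b1 to b0
  b3←b1: walk · to b1
  b3←b2: walk b2 to b1
  b6←b1: walk · to b1
  b6←b4: walk b4→b3 to b1
  b6←b5: walk b5→b2 to b1
  b7←b2: walk b2 to b1
  b7←b6: walk b6 to b1
  b8←b5: walk b5→b2 to b1
  b8←b7: walk b7 to b1
  b9←b6: walk b6 to b1
  b9←b7: walk b7 to b1
  DF(b0)=∅
  DF(b1)={b1}
  DF(b2)={b3,b6,b7,b8}
  DF(b3)={b1,b6}
  DF(b4)={b6}
  DF(b5)={b6,b8}
  DF(b6)={b7,b9}
  DF(b7)={b8,b9}
  DF(b8)=∅
  DF(b9)=∅

φ for n: defs {b1,b9}
  DF⁺ = {b1}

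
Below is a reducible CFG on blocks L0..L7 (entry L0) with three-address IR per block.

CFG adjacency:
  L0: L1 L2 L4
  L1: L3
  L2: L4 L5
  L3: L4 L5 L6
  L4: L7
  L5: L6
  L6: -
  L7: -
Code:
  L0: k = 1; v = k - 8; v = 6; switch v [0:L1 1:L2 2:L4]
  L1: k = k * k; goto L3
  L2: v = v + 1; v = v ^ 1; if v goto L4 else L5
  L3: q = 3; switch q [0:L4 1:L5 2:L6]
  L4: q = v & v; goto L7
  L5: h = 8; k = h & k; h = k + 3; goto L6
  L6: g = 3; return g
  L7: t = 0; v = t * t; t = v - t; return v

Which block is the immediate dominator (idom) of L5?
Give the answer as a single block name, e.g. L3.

idom tree: L1←L0 L2←L0 L3←L1 L4←L0 L5←L0 L6←L0 L7←L4
Dom∩ at merges:
  L4: preds {L0,L2,L3}: {L0} ∩ {L0,L2} ∩ {L0,L1,L3} = {L0}; idom=L0
  L5: preds {L2,L3}: {L0,L2} ∩ {L0,L1,L3} = {L0}; idom=L0
  L6: preds {L3,L5}: {L0,L1,L3} ∩ {L0,L5} = {L0}; idom=L0

idom(L5) = L0

Answer: L0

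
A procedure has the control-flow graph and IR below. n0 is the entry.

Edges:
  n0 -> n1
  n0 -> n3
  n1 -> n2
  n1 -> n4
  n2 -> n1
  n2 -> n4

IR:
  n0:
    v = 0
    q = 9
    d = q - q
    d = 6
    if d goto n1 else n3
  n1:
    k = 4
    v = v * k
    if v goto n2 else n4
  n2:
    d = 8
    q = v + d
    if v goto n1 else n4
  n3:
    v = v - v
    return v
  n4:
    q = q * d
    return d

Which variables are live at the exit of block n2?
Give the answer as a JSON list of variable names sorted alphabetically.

def/use:
  n0 def {d,q,v} use ∅
  n1 def {k,v} use {v}
  n2 def {d,q} use {v}
  n3 def {v} use {v}
  n4 def {q} use {d,q}

Liveness:
  live n0: ∅→{d,q,v}
  live n1: {d,q,v}→{d,q,v}
  live n2: {v}→{d,q,v}
  live n3: {v}→∅
  live n4: {d,q}→∅

live-out(n2) = ["d", "q", "v"]

Answer: ["d", "q", "v"]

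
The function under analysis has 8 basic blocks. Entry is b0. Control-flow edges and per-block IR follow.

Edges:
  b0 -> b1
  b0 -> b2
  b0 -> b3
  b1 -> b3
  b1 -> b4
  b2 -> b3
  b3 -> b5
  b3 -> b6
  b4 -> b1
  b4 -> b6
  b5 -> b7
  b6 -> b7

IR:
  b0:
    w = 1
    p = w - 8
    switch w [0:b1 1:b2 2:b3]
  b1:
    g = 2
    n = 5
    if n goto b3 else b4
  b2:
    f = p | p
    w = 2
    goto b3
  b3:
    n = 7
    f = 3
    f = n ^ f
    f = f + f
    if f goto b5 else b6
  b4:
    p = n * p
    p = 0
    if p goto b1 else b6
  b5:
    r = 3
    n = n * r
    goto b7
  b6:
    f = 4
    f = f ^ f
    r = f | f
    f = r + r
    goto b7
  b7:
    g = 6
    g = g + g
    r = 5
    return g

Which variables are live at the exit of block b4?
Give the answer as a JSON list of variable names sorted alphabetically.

Answer: ["p"]

Analysis:
def/use:
  b0: {p,w} / ∅
  b1: {g,n} / ∅
  b2: {f,w} / {p}
  b3: {f,n} / ∅
  b4: {p} / {n,p}
  b5: {n,r} / {n}
  b6: {f,r} / ∅
  b7: {g,r} / ∅

Backward fixpoint:
  b0: in=∅ out={p}
  b1: in={p} out={n,p}
  b2: in={p} out=∅
  b3: in=∅ out={n}
  b4: in={n,p} out={p}
  b5: in={n} out=∅
  b6: in=∅ out=∅
  b7: in=∅ out=∅

live-out(b4) = ["p"]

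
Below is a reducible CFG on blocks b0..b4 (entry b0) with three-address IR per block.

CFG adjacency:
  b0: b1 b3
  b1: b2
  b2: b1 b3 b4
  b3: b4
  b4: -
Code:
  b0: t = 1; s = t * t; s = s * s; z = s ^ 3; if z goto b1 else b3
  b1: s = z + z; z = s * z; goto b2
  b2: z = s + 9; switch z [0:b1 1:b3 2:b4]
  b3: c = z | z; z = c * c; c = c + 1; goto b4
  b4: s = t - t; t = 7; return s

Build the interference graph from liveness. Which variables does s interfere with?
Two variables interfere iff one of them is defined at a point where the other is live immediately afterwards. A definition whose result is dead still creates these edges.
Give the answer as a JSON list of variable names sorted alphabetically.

def/use:
  b0: def={s,t,z} ue=∅
  b1: def={s,z} ue={z}
  b2: def={z} ue={s}
  b3: def={c,z} ue={z}
  b4: def={s,t} ue={t}

Liveness:
  b0 li=∅ lo={t,z}
  b1 li={t,z} lo={s,t}
  b2 li={s,t} lo={t,z}
  b3 li={t,z} lo={t}
  b4 li={t} lo=∅

Interference:
  c — {t,z}
  s — {t,z}
  t — {c,s,z}
  z — {c,s,t}

N(s) = ["t", "z"]

Answer: ["t", "z"]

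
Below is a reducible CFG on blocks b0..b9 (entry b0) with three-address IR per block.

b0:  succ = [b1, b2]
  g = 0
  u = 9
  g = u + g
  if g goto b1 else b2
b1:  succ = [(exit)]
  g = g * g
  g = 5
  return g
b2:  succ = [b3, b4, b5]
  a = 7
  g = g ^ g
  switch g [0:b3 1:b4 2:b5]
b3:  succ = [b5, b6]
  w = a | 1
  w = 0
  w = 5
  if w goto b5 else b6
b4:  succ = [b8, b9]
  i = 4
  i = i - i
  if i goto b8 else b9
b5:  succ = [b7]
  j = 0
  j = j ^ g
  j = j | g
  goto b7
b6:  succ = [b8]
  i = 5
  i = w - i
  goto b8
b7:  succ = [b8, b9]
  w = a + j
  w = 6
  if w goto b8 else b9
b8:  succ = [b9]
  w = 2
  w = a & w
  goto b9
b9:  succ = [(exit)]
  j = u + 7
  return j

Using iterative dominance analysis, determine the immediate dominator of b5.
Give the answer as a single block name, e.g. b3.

idom tree: b1←b0 b2←b0 b3←b2 b4←b2 b5←b2 b6←b3 b7←b5 b8←b2 b9←b2
Dom at joins:
  b5: preds {b2,b3}: {b0,b2} ∩ {b0,b2,b3} = {b0,b2}; idom=b2
  b8: preds {b4,b6,b7}: {b0,b2,b4} ∩ {b0,b2,b3,b6} ∩ {b0,b2,b5,b7} = {b0,b2}; idom=b2
  b9: preds {b4,b7,b8}: {b0,b2,b4} ∩ {b0,b2,b5,b7} ∩ {b0,b2,b8} = {b0,b2}; idom=b2

idom(b5) = b2

Answer: b2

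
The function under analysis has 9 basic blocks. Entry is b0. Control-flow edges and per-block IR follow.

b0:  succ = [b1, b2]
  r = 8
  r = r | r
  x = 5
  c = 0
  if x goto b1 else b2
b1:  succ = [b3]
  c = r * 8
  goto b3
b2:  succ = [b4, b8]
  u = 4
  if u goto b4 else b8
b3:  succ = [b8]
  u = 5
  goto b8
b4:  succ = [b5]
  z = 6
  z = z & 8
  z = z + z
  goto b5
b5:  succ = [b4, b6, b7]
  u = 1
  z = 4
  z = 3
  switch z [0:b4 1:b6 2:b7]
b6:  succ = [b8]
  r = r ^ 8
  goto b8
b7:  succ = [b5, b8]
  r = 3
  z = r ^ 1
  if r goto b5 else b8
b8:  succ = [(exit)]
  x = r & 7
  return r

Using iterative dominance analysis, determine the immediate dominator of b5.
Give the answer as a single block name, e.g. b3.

idom tree: b1←b0 b2←b0 b3←b1 b4←b2 b5←b4 b6←b5 b7←b5 b8←b0
Dom∩ at merges:
  b4: preds {b2,b5}: {b0,b2} ∩ {b0,b2,b4,b5} = {b0,b2}; idom=b2
  b5: preds {b4,b7}: {b0,b2,b4} ∩ {b0,b2,b4,b5,b7} = {b0,b2,b4}; idom=b4
  b8: preds {b2,b3,b6,b7}: {b0,b2} ∩ {b0,b1,b3} ∩ {b0,b2,b4,b5,b6} ∩ {b0,b2,b4,b5,b7} = {b0}; idom=b0

idom(b5) = b4

Answer: b4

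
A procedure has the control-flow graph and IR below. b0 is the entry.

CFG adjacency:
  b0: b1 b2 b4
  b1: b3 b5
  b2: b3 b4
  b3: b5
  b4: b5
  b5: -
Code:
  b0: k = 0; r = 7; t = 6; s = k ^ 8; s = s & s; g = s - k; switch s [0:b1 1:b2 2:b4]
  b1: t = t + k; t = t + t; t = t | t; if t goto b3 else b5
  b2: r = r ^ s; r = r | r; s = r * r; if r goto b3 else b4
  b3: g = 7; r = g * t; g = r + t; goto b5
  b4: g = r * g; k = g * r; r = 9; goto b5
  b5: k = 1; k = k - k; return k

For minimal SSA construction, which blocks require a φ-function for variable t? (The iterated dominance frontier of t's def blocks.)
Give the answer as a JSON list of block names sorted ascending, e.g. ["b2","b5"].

Answer: ["b3", "b5"]

Derivation:
idom tree: b1←b0 b2←b0 b3←b0 b4←b0 b5←b0
Join-block Dom:
  b3: preds {b1,b2}: {b0,b1} ∩ {b0,b2} = {b0}; idom=b0
  b4: preds {b0,b2}: {b0} ∩ {b0,b2} = {b0}; idom=b0
  b5: preds {b1,b3,b4}: {b0,b1} ∩ {b0,b3} ∩ {b0,b4} = {b0}; idom=b0

DF walk-up:
  b3←b1: walk b1 to b0
  b3←b2: walk b2 to b0
  b4←b0: walk · to b0
  b4←b2: walk b2 to b0
  b5←b1: walk b1 to b0
  b5←b3: walk b3 to b0
  b5←b4: walk b4 to b0
  b0 → ∅
  b1 → {b3,b5}
  b2 → {b3,b4}
  b3 → {b5}
  b4 → {b5}
  b5 → ∅

φ for t: defs {b0,b1}
  DF⁺ = {b3,b5}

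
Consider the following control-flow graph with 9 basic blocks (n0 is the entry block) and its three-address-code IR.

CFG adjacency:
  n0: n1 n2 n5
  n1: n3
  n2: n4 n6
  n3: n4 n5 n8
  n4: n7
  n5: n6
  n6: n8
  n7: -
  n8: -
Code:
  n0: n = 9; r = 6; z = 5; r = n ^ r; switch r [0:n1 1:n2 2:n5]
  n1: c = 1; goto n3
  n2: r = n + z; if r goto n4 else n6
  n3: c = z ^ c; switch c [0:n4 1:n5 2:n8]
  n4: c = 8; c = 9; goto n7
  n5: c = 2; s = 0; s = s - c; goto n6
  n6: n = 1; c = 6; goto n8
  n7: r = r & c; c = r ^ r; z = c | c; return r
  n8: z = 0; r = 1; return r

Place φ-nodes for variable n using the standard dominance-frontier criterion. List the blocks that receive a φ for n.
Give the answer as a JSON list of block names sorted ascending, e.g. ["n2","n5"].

Answer: ["n8"]

Derivation:
idom tree: n1←n0 n2←n0 n3←n1 n4←n0 n5←n0 n6←n0 n7←n4 n8←n0
Dom at joins:
  n4: preds {n2,n3}: {n0,n2} ∩ {n0,n1,n3} = {n0}; idom=n0
  n5: preds {n0,n3}: {n0} ∩ {n0,n1,n3} = {n0}; idom=n0
  n6: preds {n2,n5}: {n0,n2} ∩ {n0,n5} = {n0}; idom=n0
  n8: preds {n3,n6}: {n0,n1,n3} ∩ {n0,n6} = {n0}; idom=n0

DF walk-up:
  join n4 pred n2: n2 stop@n0
  join n4 pred n3: n3→n1 stop@n0
  join n5 pred n0: · stop@n0
  join n5 pred n3: n3→n1 stop@n0
  join n6 pred n2: n2 stop@n0
  join n6 pred n5: n5 stop@n0
  join n8 pred n3: n3→n1 stop@n0
  join n8 pred n6: n6 stop@n0
  n0 → ∅
  n1 → {n4,n5,n8}
  n2 → {n4,n6}
  n3 → {n4,n5,n8}
  n4 → ∅
  n5 → {n6}
  n6 → {n8}
  n7 → ∅
  n8 → ∅

φ for n: defs {n0,n6}
  DF⁺ = {n8}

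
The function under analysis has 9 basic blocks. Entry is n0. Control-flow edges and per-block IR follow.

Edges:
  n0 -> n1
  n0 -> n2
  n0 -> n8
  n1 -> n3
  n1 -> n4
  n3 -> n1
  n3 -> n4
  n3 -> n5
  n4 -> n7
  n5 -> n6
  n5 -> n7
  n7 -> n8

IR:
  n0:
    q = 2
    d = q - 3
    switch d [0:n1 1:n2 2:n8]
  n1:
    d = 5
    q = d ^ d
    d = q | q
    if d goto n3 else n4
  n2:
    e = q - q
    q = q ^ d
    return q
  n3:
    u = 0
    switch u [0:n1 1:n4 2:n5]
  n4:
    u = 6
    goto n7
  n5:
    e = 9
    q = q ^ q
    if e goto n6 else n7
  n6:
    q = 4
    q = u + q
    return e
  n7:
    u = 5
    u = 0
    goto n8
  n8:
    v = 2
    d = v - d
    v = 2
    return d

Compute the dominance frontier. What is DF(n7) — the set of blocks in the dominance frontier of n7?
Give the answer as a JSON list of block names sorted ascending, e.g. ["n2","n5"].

idom tree: n1←n0 n2←n0 n3←n1 n4←n1 n5←n3 n6←n5 n7←n1 n8←n0
Join-block Dom:
  n1: preds {n0,n3}: {n0} ∩ {n0,n1,n3} = {n0}; idom=n0
  n4: preds {n1,n3}: {n0,n1} ∩ {n0,n1,n3} = {n0,n1}; idom=n1
  n7: preds {n4,n5}: {n0,n1,n4} ∩ {n0,n1,n3,n5} = {n0,n1}; idom=n1
  n8: preds {n0,n7}: {n0} ∩ {n0,n1,n7} = {n0}; idom=n0

DF derivation:
  join n1 pred n0: · stop@n0
  join n1 pred n3: n3→n1 stop@n0
  join n4 pred n1: · stop@n1
  join n4 pred n3: n3 stop@n1
  join n7 pred n4: n4 stop@n1
  join n7 pred n5: n5→n3 stop@n1
  join n8 pred n0: · stop@n0
  join n8 pred n7: n7→n1 stop@n0
  n0: DF=∅
  n1: DF={n1,n8}
  n2: DF=∅
  n3: DF={n1,n4,n7}
  n4: DF={n7}
  n5: DF={n7}
  n6: DF=∅
  n7: DF={n8}
  n8: DF=∅

DF(n7) = ["n8"]

Answer: ["n8"]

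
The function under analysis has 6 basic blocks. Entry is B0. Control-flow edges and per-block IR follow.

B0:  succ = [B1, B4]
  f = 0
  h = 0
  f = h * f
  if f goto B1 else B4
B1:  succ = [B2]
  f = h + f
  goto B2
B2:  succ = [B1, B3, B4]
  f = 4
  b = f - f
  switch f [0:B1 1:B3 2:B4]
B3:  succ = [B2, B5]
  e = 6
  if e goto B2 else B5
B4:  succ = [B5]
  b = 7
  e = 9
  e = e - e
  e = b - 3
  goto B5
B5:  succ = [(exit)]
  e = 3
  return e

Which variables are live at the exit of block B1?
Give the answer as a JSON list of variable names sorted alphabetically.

Answer: ["h"]

Working:
def/use:
  B0 def {f,h} use ∅
  B1 def {f} use {f,h}
  B2 def {b,f} use ∅
  B3 def {e} use ∅
  B4 def {b,e} use ∅
  B5 def {e} use ∅

Backward fixpoint:
  B0 li=∅ lo={f,h}
  B1 li={f,h} lo={h}
  B2 li={h} lo={f,h}
  B3 li={h} lo={h}
  B4 li=∅ lo=∅
  B5 li=∅ lo=∅

live-out(B1) = ["h"]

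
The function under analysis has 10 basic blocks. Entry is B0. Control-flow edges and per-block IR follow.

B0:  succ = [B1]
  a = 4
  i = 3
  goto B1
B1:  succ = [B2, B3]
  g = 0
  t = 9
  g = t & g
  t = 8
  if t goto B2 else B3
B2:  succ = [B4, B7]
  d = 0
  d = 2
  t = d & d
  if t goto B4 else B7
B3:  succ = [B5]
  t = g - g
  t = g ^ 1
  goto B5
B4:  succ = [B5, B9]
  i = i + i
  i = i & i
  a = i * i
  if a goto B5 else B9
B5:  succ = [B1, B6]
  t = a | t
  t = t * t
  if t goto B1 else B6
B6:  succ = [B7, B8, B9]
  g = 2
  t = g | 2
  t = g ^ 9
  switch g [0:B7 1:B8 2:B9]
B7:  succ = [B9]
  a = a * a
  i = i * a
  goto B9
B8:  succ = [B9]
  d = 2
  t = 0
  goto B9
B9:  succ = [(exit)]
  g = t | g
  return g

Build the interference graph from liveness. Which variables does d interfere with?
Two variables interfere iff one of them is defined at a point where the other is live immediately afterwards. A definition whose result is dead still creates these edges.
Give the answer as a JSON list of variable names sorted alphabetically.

Block summaries:
  B0 def {a,i} use ∅
  B1 def {g,t} use ∅
  B2 def {d,t} use ∅
  B3 def {t} use {g}
  B4 def {a,i} use {i}
  B5 def {t} use {a,t}
  B6 def {g,t} use ∅
  B7 def {a,i} use {a,i}
  B8 def {d,t} use ∅
  B9 def {g} use {g,t}

Liveness:
  B0: in=∅ out={a,i}
  B1: in={a,i} out={a,g,i}
  B2: in={a,g,i} out={a,g,i,t}
  B3: in={a,g,i} out={a,i,t}
  B4: in={g,i,t} out={a,g,i,t}
  B5: in={a,i,t} out={a,i}
  B6: in={a,i} out={a,g,i,t}
  B7: in={a,g,i,t} out={g,t}
  B8: in={g} out={g,t}
  B9: in={g,t} out=∅

Interfere edges:
  a↔{d,g,i,t}
  d↔{a,g,i}
  g↔{a,d,i,t}
  i↔{a,d,g,t}
  t↔{a,g,i}

N(d) = ["a", "g", "i"]

Answer: ["a", "g", "i"]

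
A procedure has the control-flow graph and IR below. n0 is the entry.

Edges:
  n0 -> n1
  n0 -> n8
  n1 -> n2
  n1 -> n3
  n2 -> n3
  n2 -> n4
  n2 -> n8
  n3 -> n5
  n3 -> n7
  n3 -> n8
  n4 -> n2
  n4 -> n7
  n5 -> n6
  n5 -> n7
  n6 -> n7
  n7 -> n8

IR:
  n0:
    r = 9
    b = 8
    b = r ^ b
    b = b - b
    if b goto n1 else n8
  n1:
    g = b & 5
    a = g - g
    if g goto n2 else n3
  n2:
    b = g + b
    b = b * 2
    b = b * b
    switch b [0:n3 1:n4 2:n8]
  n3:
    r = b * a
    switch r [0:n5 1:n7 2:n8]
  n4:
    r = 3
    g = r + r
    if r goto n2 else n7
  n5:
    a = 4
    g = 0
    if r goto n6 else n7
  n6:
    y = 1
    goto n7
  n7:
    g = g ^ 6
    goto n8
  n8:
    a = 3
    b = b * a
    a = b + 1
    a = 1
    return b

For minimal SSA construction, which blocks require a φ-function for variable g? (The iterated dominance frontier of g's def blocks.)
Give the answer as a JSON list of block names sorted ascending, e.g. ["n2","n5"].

Answer: ["n2", "n3", "n7", "n8"]

Derivation:
idom tree: n1←n0 n2←n1 n3←n1 n4←n2 n5←n3 n6←n5 n7←n1 n8←n0
Dom at joins:
  n2: preds {n1,n4}: {n0,n1} ∩ {n0,n1,n2,n4} = {n0,n1}; idom=n1
  n3: preds {n1,n2}: {n0,n1} ∩ {n0,n1,n2} = {n0,n1}; idom=n1
  n7: preds {n3,n4,n5,n6}: {n0,n1,n3} ∩ {n0,n1,n2,n4} ∩ {n0,n1,n3,n5} ∩ {n0,n1,n3,n5,n6} = {n0,n1}; idom=n1
  n8: preds {n0,n2,n3,n7}: {n0} ∩ {n0,n1,n2} ∩ {n0,n1,n3} ∩ {n0,n1,n7} = {n0}; idom=n0

DF walk-up:
  join n2 pred n1: · stop@n1
  join n2 pred n4: n4→n2 stop@n1
  join n3 pred n1: · stop@n1
  join n3 pred n2: n2 stop@n1
  join n7 pred n3: n3 stop@n1
  join n7 pred n4: n4→n2 stop@n1
  join n7 pred n5: n5→n3 stop@n1
  join n7 pred n6: n6→n5→n3 stop@n1
  join n8 pred n0: · stop@n0
  join n8 pred n2: n2→n1 stop@n0
  join n8 pred n3: n3→n1 stop@n0
  join n8 pred n7: n7→n1 stop@n0
  n0 → ∅
  n1 → {n8}
  n2 → {n2,n3,n7,n8}
  n3 → {n7,n8}
  n4 → {n2,n7}
  n5 → {n7}
  n6 → {n7}
  n7 → {n8}
  n8 → ∅

φ for g: defs {n1,n4,n5,n7}
  DF⁺ = {n2,n3,n7,n8}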